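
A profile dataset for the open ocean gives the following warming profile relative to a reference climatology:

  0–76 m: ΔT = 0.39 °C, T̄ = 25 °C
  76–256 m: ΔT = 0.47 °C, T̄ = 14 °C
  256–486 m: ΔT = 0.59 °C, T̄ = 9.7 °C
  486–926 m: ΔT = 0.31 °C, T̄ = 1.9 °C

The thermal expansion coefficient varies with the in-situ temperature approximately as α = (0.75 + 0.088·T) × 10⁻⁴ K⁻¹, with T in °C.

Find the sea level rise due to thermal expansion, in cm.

about 6.0 cm

Layer 1: α = (0.75 + 0.088×25)×10⁻⁴ = 2.95×10⁻⁴ K⁻¹
Layer 2: α = (0.75 + 0.088×14)×10⁻⁴ = 1.982×10⁻⁴ K⁻¹
Layer 3: α = (0.75 + 0.088×9.7)×10⁻⁴ = 1.6036×10⁻⁴ K⁻¹
Layer 4: α = (0.75 + 0.088×1.9)×10⁻⁴ = 0.9172×10⁻⁴ K⁻¹
2.95×10⁻⁴ × 76 × 0.39 = 0.0087438 m
76–256 m: 1.982×10⁻⁴ × 0.47 × 180 = 0.01676772 m
256–486 m: 0.59 × 230 × 1.6036×10⁻⁴ = 0.021760852 m
440 × 0.9172×10⁻⁴ × 0.31 = 0.012510608 m
Δh = 0.0087438 + 0.01676772 + 0.021760852 + 0.012510608 = 0.05978298 m ≈ 6.0 cm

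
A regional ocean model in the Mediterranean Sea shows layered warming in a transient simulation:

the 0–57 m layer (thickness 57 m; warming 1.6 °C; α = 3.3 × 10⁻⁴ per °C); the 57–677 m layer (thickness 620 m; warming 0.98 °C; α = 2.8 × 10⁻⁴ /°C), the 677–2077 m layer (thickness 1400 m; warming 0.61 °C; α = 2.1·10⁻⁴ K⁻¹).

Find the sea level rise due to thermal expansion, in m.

0–57 m: 57 × 1.6 × 3.3×10⁻⁴ = 0.030096 m
57–677 m: 0.98 × 620 × 2.8×10⁻⁴ = 0.170128 m
1400 × 0.61 × 2.1×10⁻⁴ = 0.17934 m
Δh = 0.030096 + 0.170128 + 0.17934 = 0.379564 m

0.380 m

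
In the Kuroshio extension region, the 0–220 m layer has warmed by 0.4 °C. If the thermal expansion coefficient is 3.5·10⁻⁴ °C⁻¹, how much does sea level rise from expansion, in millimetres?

Δh = αΔT·H = 3.5×10⁻⁴ × 0.4 × 220 = 0.03080 m

Δh ≈ 31 mm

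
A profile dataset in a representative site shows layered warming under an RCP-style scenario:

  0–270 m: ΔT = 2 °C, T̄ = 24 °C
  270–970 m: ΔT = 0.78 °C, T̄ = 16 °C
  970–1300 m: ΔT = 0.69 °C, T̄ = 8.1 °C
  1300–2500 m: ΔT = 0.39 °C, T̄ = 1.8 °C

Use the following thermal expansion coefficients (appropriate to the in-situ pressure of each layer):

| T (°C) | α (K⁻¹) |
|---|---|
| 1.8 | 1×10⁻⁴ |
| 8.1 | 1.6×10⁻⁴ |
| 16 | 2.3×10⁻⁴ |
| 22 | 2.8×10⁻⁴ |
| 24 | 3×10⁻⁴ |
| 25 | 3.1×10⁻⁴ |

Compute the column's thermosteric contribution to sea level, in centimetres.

Layer 1 at 24 °C → α = 3×10⁻⁴ K⁻¹
Layer 2 at 16 °C → α = 2.3×10⁻⁴ K⁻¹
Layer 3 at 8.1 °C → α = 1.6×10⁻⁴ K⁻¹
Layer 4 at 1.8 °C → α = 1×10⁻⁴ K⁻¹
2 × 270 × 3×10⁻⁴ = 0.16200 m
270–970 m: 700 × 2.3×10⁻⁴ × 0.78 = 0.12558 m
970–1300 m: 1.6×10⁻⁴ × 0.69 × 330 = 0.036432 m
Layer 4: 1200 × 1×10⁻⁴ × 0.39 = 0.04680 m
Δh = 0.16200 + 0.12558 + 0.036432 + 0.04680 = 0.370812 m

37.1 cm of thermosteric rise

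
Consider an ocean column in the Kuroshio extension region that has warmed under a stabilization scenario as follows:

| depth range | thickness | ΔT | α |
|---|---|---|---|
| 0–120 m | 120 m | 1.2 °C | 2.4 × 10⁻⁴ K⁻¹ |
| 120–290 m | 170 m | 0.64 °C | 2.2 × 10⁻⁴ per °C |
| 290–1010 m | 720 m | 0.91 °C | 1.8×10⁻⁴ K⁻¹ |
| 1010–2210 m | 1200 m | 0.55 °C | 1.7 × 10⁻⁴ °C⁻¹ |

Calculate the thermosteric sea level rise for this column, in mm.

Δh ≈ 289 mm

0–120 m: 2.4×10⁻⁴ × 1.2 × 120 = 0.03456 m
Layer 2: 2.2×10⁻⁴ × 0.64 × 170 = 0.023936 m
0.91 × 720 × 1.8×10⁻⁴ = 0.117936 m
1.7×10⁻⁴ × 1200 × 0.55 = 0.11220 m
Δh = 0.03456 + 0.023936 + 0.117936 + 0.11220 = 0.288632 m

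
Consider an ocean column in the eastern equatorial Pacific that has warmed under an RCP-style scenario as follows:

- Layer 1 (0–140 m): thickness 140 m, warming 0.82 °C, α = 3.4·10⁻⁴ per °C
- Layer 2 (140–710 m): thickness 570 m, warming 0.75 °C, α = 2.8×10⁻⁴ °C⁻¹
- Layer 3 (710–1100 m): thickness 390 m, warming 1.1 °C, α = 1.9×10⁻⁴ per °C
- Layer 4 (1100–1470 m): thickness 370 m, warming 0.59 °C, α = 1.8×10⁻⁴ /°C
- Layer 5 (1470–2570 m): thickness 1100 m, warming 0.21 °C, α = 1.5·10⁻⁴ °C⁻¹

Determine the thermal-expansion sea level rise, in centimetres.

Δh = 31.4 cm

0–140 m: 140 × 0.82 × 3.4×10⁻⁴ = 0.039032 m
0.75 × 2.8×10⁻⁴ × 570 = 0.11970 m
1.1 × 390 × 1.9×10⁻⁴ = 0.08151 m
1100–1470 m: 1.8×10⁻⁴ × 370 × 0.59 = 0.039294 m
Layer 5: 1100 × 1.5×10⁻⁴ × 0.21 = 0.03465 m
Δh = 0.039032 + 0.11970 + 0.08151 + 0.039294 + 0.03465 = 0.314186 m ≈ 31.4 cm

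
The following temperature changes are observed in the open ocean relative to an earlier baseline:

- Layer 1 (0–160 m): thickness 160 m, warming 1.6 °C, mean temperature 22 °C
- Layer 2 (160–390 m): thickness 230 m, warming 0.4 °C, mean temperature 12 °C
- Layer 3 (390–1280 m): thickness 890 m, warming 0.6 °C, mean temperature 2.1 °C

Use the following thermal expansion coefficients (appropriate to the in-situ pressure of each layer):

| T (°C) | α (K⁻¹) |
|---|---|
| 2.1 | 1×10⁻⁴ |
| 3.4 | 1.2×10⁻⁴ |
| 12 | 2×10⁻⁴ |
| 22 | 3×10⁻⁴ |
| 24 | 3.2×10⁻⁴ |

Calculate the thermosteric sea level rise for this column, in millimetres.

Layer 1 at 22 °C → α = 3×10⁻⁴ K⁻¹
Layer 2 at 12 °C → α = 2×10⁻⁴ K⁻¹
Layer 3 at 2.1 °C → α = 1×10⁻⁴ K⁻¹
160 × 3×10⁻⁴ × 1.6 = 0.07680 m
160–390 m: 0.4 × 230 × 2×10⁻⁴ = 0.01840 m
0.6 × 890 × 1×10⁻⁴ = 0.05340 m
Δh = 0.07680 + 0.01840 + 0.05340 = 0.14860 m

150 mm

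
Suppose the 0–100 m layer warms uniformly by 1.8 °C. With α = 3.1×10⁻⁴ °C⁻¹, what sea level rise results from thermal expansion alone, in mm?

about 55.8 mm

Δh = αΔT·H = 3.1×10⁻⁴ × 1.8 × 100 = 0.05580 m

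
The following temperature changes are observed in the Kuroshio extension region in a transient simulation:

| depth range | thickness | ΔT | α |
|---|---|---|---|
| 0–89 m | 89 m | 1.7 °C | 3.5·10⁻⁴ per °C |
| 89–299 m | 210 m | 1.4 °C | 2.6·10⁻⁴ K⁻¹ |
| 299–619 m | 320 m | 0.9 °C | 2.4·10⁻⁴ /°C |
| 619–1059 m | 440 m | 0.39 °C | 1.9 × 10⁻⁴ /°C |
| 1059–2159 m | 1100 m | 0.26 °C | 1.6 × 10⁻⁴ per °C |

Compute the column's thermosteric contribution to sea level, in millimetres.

Layer 1: 1.7 × 3.5×10⁻⁴ × 89 = 0.052955 m
2.6×10⁻⁴ × 210 × 1.4 = 0.07644 m
2.4×10⁻⁴ × 320 × 0.9 = 0.06912 m
619–1059 m: 440 × 1.9×10⁻⁴ × 0.39 = 0.032604 m
1.6×10⁻⁴ × 0.26 × 1100 = 0.04576 m
Δh = 0.052955 + 0.07644 + 0.06912 + 0.032604 + 0.04576 = 0.276879 m ≈ 277 mm

about 277 mm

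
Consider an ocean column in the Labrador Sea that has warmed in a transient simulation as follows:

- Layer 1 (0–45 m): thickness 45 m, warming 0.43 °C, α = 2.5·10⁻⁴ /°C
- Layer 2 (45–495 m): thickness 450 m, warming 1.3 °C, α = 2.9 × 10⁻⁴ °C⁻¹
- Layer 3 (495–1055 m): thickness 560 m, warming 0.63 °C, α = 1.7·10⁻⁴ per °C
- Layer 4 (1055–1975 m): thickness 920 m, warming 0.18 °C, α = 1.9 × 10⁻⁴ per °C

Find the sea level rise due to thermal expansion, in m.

Δh ≈ 0.266 m

Layer 1: 45 × 2.5×10⁻⁴ × 0.43 = 0.0048375 m
Layer 2: 2.9×10⁻⁴ × 1.3 × 450 = 0.16965 m
Layer 3: 0.63 × 1.7×10⁻⁴ × 560 = 0.059976 m
1.9×10⁻⁴ × 920 × 0.18 = 0.031464 m
Δh = 0.0048375 + 0.16965 + 0.059976 + 0.031464 = 0.2659275 m ≈ 0.266 m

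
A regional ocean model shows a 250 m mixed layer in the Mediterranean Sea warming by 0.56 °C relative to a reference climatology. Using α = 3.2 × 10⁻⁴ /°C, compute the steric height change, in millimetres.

Δh = αΔT·H = 3.2×10⁻⁴ × 0.56 × 250 = 0.04480 m

Δh = 44.8 mm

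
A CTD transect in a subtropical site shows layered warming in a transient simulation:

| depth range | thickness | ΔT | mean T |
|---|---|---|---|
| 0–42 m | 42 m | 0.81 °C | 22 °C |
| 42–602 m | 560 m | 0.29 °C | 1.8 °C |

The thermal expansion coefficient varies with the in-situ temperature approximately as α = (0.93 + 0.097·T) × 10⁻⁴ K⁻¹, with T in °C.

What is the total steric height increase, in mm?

Layer 1: α = (0.93 + 0.097×22)×10⁻⁴ = 3.064×10⁻⁴ K⁻¹
Layer 2: α = (0.93 + 0.097×1.8)×10⁻⁴ = 1.1046×10⁻⁴ K⁻¹
Layer 1: 0.81 × 42 × 3.064×10⁻⁴ = 0.010423728 m
Layer 2: 560 × 0.29 × 1.1046×10⁻⁴ = 0.017938704 m
Δh = 0.010423728 + 0.017938704 = 0.028362432 m ≈ 28.4 mm

about 28.4 mm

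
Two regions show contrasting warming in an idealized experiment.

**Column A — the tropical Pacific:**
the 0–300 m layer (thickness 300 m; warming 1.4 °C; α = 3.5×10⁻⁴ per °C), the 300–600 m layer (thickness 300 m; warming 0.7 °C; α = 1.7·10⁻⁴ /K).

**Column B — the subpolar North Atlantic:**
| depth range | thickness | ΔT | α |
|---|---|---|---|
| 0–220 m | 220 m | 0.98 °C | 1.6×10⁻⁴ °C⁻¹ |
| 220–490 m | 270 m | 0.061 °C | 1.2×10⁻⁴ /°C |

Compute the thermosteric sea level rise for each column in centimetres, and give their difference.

A 1.4 × 300 × 3.5×10⁻⁴ = 0.14700 m
A 300–600 m: 0.7 × 300 × 1.7×10⁻⁴ = 0.03570 m
A total: 0.18270 m
B 0.98 × 220 × 1.6×10⁻⁴ = 0.034496 m
B 1.2×10⁻⁴ × 0.061 × 270 = 0.0019764 m
B total: 0.0364724 m
Difference: 0.18270 − 0.0364724 = 0.1462276 m

A: 18 cm; B: 3.6 cm; difference 15 cm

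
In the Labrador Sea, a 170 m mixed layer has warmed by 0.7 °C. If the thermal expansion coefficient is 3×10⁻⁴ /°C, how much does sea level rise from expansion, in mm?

Δh = αΔT·H = 3×10⁻⁴ × 0.7 × 170 = 0.03570 m

35.7 mm of thermosteric rise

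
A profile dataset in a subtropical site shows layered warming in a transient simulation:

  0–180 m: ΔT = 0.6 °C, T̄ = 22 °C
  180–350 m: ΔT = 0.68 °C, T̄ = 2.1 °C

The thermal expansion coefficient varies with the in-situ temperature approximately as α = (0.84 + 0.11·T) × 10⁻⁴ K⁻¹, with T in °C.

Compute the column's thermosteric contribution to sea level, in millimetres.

Layer 1: α = (0.84 + 0.11×22)×10⁻⁴ = 3.26×10⁻⁴ K⁻¹
Layer 2: α = (0.84 + 0.11×2.1)×10⁻⁴ = 1.071×10⁻⁴ K⁻¹
0–180 m: 3.26×10⁻⁴ × 180 × 0.6 = 0.035208 m
0.68 × 1.071×10⁻⁴ × 170 = 0.01238076 m
Δh = 0.035208 + 0.01238076 = 0.04758876 m

Δh = 47.6 mm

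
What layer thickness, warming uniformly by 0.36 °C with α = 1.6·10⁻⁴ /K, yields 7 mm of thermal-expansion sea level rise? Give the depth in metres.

about 120 m

H = Δh/(αΔT) = 0.007 / (1.6×10⁻⁴ × 0.36) ≈ 121.5 m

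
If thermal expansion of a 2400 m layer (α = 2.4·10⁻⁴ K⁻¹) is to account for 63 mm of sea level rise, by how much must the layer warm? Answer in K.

ΔT ≈ 0.109 K

ΔT = Δh/(αH) = 0.063 / (2.4×10⁻⁴ × 2400) ≈ 0.1094 K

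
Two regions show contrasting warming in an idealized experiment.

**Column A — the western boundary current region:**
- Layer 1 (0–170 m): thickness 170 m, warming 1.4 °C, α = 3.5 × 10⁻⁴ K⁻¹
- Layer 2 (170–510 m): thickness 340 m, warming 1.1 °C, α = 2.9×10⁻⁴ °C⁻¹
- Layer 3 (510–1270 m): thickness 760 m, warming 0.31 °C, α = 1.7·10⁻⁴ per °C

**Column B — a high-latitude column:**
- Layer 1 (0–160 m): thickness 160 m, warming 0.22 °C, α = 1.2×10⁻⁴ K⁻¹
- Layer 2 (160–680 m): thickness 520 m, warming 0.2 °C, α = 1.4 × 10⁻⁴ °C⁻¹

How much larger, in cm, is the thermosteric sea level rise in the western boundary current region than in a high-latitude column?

21 cm larger

A 0–170 m: 3.5×10⁻⁴ × 170 × 1.4 = 0.08330 m
A 2.9×10⁻⁴ × 340 × 1.1 = 0.10846 m
A 760 × 0.31 × 1.7×10⁻⁴ = 0.040052 m
A total: 0.231812 m
B 0.22 × 160 × 1.2×10⁻⁴ = 0.004224 m
B Layer 2: 0.2 × 520 × 1.4×10⁻⁴ = 0.01456 m
B total: 0.018784 m
Difference: 0.231812 − 0.018784 = 0.213028 m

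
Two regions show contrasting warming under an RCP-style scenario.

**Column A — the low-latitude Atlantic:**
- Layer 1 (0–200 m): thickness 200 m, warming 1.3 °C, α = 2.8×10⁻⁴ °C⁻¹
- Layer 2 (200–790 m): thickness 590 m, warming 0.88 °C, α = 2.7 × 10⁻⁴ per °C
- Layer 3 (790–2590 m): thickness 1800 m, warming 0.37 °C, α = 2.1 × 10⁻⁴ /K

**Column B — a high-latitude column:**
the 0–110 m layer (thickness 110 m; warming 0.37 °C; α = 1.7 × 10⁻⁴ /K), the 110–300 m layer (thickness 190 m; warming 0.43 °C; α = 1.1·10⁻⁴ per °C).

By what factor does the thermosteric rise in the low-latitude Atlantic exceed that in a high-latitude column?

A 2.8×10⁻⁴ × 1.3 × 200 = 0.07280 m
A Layer 2: 590 × 0.88 × 2.7×10⁻⁴ = 0.140184 m
A 790–2590 m: 1800 × 2.1×10⁻⁴ × 0.37 = 0.13986 m
A total: 0.352844 m
B 0–110 m: 1.7×10⁻⁴ × 0.37 × 110 = 0.006919 m
B 110–300 m: 0.43 × 1.1×10⁻⁴ × 190 = 0.008987 m
B total: 0.015906 m
Ratio: 0.352844 / 0.015906 ≈ 22.18

≈ 22×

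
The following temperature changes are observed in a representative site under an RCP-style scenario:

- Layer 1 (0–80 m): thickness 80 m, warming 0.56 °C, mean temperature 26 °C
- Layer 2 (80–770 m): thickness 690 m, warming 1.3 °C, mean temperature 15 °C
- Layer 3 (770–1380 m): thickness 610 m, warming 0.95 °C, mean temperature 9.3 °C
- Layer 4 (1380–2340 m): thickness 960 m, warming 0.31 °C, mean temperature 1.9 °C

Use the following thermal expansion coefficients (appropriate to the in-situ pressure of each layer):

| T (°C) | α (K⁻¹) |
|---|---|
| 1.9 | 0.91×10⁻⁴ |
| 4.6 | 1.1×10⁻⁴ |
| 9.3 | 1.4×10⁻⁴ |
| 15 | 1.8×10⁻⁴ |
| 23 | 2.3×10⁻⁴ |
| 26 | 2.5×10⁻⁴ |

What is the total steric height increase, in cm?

Δh ≈ 28.1 cm

Layer 1 at 26 °C → α = 2.5×10⁻⁴ K⁻¹
Layer 2 at 15 °C → α = 1.8×10⁻⁴ K⁻¹
Layer 3 at 9.3 °C → α = 1.4×10⁻⁴ K⁻¹
Layer 4 at 1.9 °C → α = 0.91×10⁻⁴ K⁻¹
0–80 m: 0.56 × 2.5×10⁻⁴ × 80 = 0.01120 m
Layer 2: 1.3 × 1.8×10⁻⁴ × 690 = 0.16146 m
Layer 3: 0.95 × 610 × 1.4×10⁻⁴ = 0.08113 m
0.91×10⁻⁴ × 960 × 0.31 = 0.0270816 m
Δh = 0.01120 + 0.16146 + 0.08113 + 0.0270816 = 0.2808716 m ≈ 28.1 cm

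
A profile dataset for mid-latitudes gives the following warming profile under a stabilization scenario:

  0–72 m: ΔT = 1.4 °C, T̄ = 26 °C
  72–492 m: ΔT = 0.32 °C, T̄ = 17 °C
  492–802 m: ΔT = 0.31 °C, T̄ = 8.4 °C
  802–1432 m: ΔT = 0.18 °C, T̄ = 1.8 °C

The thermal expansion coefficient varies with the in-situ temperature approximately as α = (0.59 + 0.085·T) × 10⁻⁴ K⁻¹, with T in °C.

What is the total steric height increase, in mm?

Δh = 76.5 mm

Layer 1: α = (0.59 + 0.085×26)×10⁻⁴ = 2.8×10⁻⁴ K⁻¹
Layer 2: α = (0.59 + 0.085×17)×10⁻⁴ = 2.035×10⁻⁴ K⁻¹
Layer 3: α = (0.59 + 0.085×8.4)×10⁻⁴ = 1.304×10⁻⁴ K⁻¹
Layer 4: α = (0.59 + 0.085×1.8)×10⁻⁴ = 0.743×10⁻⁴ K⁻¹
Layer 1: 2.8×10⁻⁴ × 72 × 1.4 = 0.028224 m
Layer 2: 0.32 × 2.035×10⁻⁴ × 420 = 0.0273504 m
492–802 m: 1.304×10⁻⁴ × 0.31 × 310 = 0.01253144 m
802–1432 m: 0.18 × 0.743×10⁻⁴ × 630 = 0.00842562 m
Δh = 0.028224 + 0.0273504 + 0.01253144 + 0.00842562 = 0.07653146 m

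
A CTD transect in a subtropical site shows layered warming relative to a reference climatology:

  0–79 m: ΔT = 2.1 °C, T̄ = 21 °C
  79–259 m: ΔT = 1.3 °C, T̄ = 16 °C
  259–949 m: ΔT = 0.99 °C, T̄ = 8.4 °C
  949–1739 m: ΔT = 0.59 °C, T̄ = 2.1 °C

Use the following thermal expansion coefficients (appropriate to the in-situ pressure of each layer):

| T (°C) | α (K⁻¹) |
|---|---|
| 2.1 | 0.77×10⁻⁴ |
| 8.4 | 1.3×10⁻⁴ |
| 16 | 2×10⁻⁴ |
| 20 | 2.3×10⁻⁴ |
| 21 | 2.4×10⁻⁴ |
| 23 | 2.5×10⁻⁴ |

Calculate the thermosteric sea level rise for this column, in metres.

Layer 1 at 21 °C → α = 2.4×10⁻⁴ K⁻¹
Layer 2 at 16 °C → α = 2×10⁻⁴ K⁻¹
Layer 3 at 8.4 °C → α = 1.3×10⁻⁴ K⁻¹
Layer 4 at 2.1 °C → α = 0.77×10⁻⁴ K⁻¹
2.4×10⁻⁴ × 79 × 2.1 = 0.039816 m
2×10⁻⁴ × 1.3 × 180 = 0.04680 m
259–949 m: 690 × 1.3×10⁻⁴ × 0.99 = 0.088803 m
949–1739 m: 0.77×10⁻⁴ × 790 × 0.59 = 0.0358897 m
Δh = 0.039816 + 0.04680 + 0.088803 + 0.0358897 = 0.2113087 m

Δh ≈ 0.211 m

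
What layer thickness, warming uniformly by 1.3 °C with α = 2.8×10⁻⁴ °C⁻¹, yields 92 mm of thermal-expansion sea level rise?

H ≈ 253 m

H = Δh/(αΔT) = 0.092 / (2.8×10⁻⁴ × 1.3) ≈ 252.7 m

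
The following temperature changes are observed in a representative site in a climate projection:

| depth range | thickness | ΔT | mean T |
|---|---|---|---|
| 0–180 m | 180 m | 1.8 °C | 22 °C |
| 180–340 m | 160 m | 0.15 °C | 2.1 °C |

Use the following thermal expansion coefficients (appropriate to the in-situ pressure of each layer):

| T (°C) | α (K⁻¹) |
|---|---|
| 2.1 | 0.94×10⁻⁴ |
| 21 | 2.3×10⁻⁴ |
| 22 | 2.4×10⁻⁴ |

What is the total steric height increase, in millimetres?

80.0 mm of thermosteric rise

Layer 1 at 22 °C → α = 2.4×10⁻⁴ K⁻¹
Layer 2 at 2.1 °C → α = 0.94×10⁻⁴ K⁻¹
180 × 1.8 × 2.4×10⁻⁴ = 0.07776 m
Layer 2: 160 × 0.15 × 0.94×10⁻⁴ = 0.002256 m
Δh = 0.07776 + 0.002256 = 0.080016 m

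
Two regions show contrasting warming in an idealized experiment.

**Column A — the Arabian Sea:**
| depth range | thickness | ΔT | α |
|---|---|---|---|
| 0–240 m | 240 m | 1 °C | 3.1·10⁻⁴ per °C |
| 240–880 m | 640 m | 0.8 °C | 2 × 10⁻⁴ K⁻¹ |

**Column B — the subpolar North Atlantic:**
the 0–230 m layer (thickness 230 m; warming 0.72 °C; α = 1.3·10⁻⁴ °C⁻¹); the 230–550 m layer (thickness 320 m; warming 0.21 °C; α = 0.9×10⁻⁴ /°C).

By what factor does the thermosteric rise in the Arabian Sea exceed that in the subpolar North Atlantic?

a factor of 6.4

A 0–240 m: 3.1×10⁻⁴ × 1 × 240 = 0.07440 m
A 0.8 × 2×10⁻⁴ × 640 = 0.10240 m
A total: 0.17680 m
B 0–230 m: 230 × 0.72 × 1.3×10⁻⁴ = 0.021528 m
B Layer 2: 0.9×10⁻⁴ × 0.21 × 320 = 0.006048 m
B total: 0.027576 m
Ratio: 0.17680 / 0.027576 ≈ 6.411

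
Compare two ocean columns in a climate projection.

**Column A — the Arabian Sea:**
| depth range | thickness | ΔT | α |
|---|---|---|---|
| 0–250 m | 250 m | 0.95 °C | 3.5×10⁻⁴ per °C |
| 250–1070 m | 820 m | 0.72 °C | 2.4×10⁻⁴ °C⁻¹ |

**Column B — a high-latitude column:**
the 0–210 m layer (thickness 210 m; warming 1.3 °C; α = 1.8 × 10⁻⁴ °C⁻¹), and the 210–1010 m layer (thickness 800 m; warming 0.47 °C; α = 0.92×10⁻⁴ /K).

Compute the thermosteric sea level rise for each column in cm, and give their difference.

A Layer 1: 250 × 3.5×10⁻⁴ × 0.95 = 0.083125 m
A Layer 2: 2.4×10⁻⁴ × 820 × 0.72 = 0.141696 m
A total: 0.224821 m
B 0–210 m: 1.8×10⁻⁴ × 210 × 1.3 = 0.04914 m
B Layer 2: 0.92×10⁻⁴ × 0.47 × 800 = 0.034592 m
B total: 0.083732 m
Difference: 0.224821 − 0.083732 = 0.141089 m

Δh_A ≈ 22.5 cm, Δh_B ≈ 8.37 cm; difference ≈ 14.1 cm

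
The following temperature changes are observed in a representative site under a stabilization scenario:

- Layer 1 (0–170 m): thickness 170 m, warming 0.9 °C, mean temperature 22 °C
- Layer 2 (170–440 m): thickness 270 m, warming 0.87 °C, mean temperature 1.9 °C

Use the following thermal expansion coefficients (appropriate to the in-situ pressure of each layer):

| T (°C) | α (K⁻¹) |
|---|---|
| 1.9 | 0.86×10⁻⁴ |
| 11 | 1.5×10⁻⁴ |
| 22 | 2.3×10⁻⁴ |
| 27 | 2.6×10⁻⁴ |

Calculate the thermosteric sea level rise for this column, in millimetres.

Δh ≈ 55.4 mm

Layer 1 at 22 °C → α = 2.3×10⁻⁴ K⁻¹
Layer 2 at 1.9 °C → α = 0.86×10⁻⁴ K⁻¹
0–170 m: 2.3×10⁻⁴ × 170 × 0.9 = 0.03519 m
Layer 2: 270 × 0.87 × 0.86×10⁻⁴ = 0.0202014 m
Δh = 0.03519 + 0.0202014 = 0.0553914 m ≈ 55.4 mm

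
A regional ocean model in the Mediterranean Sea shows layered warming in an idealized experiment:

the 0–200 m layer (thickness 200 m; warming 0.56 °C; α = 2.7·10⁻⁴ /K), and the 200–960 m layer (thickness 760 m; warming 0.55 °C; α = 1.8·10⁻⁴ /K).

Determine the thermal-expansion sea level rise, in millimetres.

Layer 1: 200 × 0.56 × 2.7×10⁻⁴ = 0.03024 m
0.55 × 1.8×10⁻⁴ × 760 = 0.07524 m
Δh = 0.03024 + 0.07524 = 0.10548 m

about 105 mm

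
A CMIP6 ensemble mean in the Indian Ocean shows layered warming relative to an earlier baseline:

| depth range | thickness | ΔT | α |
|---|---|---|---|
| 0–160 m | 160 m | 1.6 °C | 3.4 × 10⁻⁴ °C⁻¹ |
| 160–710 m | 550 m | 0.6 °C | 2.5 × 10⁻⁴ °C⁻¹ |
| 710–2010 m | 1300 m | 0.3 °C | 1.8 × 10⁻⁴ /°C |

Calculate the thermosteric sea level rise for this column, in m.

0–160 m: 160 × 1.6 × 3.4×10⁻⁴ = 0.08704 m
Layer 2: 550 × 2.5×10⁻⁴ × 0.6 = 0.08250 m
Layer 3: 0.3 × 1300 × 1.8×10⁻⁴ = 0.07020 m
Δh = 0.08704 + 0.08250 + 0.07020 = 0.23974 m ≈ 0.240 m

0.240 m of thermosteric rise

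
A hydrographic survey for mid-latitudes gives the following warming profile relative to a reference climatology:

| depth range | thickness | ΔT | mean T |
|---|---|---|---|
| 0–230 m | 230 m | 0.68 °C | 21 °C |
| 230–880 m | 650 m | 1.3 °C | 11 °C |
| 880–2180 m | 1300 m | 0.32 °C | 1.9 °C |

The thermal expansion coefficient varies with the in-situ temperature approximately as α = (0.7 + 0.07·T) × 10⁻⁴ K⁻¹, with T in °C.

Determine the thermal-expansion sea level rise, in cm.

19.3 cm

Layer 1: α = (0.7 + 0.07×21)×10⁻⁴ = 2.17×10⁻⁴ K⁻¹
Layer 2: α = (0.7 + 0.07×11)×10⁻⁴ = 1.47×10⁻⁴ K⁻¹
Layer 3: α = (0.7 + 0.07×1.9)×10⁻⁴ = 0.833×10⁻⁴ K⁻¹
Layer 1: 0.68 × 230 × 2.17×10⁻⁴ = 0.0339388 m
230–880 m: 1.3 × 1.47×10⁻⁴ × 650 = 0.124215 m
880–2180 m: 0.32 × 1300 × 0.833×10⁻⁴ = 0.0346528 m
Δh = 0.0339388 + 0.124215 + 0.0346528 = 0.1928066 m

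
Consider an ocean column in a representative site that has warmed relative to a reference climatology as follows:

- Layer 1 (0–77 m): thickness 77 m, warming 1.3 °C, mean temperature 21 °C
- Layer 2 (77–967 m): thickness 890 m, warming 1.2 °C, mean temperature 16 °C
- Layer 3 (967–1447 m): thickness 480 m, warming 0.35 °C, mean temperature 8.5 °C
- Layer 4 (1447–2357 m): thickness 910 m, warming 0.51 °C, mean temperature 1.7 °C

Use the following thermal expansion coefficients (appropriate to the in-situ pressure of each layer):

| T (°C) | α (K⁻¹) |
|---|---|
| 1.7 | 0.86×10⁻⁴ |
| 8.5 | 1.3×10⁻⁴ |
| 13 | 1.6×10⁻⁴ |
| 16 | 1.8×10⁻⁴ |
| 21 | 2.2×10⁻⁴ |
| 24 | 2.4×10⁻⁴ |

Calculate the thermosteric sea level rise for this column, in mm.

Layer 1 at 21 °C → α = 2.2×10⁻⁴ K⁻¹
Layer 2 at 16 °C → α = 1.8×10⁻⁴ K⁻¹
Layer 3 at 8.5 °C → α = 1.3×10⁻⁴ K⁻¹
Layer 4 at 1.7 °C → α = 0.86×10⁻⁴ K⁻¹
2.2×10⁻⁴ × 1.3 × 77 = 0.022022 m
1.8×10⁻⁴ × 1.2 × 890 = 0.19224 m
Layer 3: 480 × 1.3×10⁻⁴ × 0.35 = 0.02184 m
910 × 0.86×10⁻⁴ × 0.51 = 0.0399126 m
Δh = 0.022022 + 0.19224 + 0.02184 + 0.0399126 = 0.2760146 m

Δh ≈ 280 mm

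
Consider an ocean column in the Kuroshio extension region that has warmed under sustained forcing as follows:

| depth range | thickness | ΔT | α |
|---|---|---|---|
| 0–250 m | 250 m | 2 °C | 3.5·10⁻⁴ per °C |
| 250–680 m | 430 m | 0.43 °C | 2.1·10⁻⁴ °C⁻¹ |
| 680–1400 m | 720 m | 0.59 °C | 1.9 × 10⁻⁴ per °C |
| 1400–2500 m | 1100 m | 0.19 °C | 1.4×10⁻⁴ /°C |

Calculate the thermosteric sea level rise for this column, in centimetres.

0–250 m: 3.5×10⁻⁴ × 2 × 250 = 0.17500 m
430 × 0.43 × 2.1×10⁻⁴ = 0.038829 m
Layer 3: 720 × 1.9×10⁻⁴ × 0.59 = 0.080712 m
1400–2500 m: 1.4×10⁻⁴ × 1100 × 0.19 = 0.02926 m
Δh = 0.17500 + 0.038829 + 0.080712 + 0.02926 = 0.323801 m ≈ 32.4 cm

32.4 cm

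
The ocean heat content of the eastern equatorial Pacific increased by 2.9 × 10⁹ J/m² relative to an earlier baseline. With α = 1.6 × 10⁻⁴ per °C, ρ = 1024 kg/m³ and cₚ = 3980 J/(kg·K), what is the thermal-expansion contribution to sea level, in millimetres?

Δh = αQ/(ρcₚ) = 1.6×10⁻⁴ × 2.9×10⁹ / (1024 × 3980) ≈ 0.11385 m

about 114 mm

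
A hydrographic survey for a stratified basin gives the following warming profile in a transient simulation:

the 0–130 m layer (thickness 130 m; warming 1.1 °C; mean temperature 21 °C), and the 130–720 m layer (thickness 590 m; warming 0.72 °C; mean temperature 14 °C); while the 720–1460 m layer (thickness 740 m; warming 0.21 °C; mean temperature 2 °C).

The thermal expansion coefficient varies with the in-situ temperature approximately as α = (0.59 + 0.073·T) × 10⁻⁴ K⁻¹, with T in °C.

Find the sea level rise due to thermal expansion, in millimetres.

Layer 1: α = (0.59 + 0.073×21)×10⁻⁴ = 2.123×10⁻⁴ K⁻¹
Layer 2: α = (0.59 + 0.073×14)×10⁻⁴ = 1.612×10⁻⁴ K⁻¹
Layer 3: α = (0.59 + 0.073×2)×10⁻⁴ = 0.736×10⁻⁴ K⁻¹
Layer 1: 2.123×10⁻⁴ × 130 × 1.1 = 0.0303589 m
130–720 m: 1.612×10⁻⁴ × 0.72 × 590 = 0.06847776 m
0.21 × 0.736×10⁻⁴ × 740 = 0.01143744 m
Δh = 0.0303589 + 0.06847776 + 0.01143744 = 0.1102741 m

Δh = 110 mm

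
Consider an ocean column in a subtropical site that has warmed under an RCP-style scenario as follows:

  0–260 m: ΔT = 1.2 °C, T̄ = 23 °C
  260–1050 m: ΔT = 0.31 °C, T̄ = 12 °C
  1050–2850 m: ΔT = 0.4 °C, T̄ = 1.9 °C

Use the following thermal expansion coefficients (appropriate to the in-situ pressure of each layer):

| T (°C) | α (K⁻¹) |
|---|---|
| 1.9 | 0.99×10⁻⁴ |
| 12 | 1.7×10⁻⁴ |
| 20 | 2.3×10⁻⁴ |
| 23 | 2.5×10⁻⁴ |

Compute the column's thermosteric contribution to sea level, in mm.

Layer 1 at 23 °C → α = 2.5×10⁻⁴ K⁻¹
Layer 2 at 12 °C → α = 1.7×10⁻⁴ K⁻¹
Layer 3 at 1.9 °C → α = 0.99×10⁻⁴ K⁻¹
2.5×10⁻⁴ × 260 × 1.2 = 0.07800 m
Layer 2: 790 × 1.7×10⁻⁴ × 0.31 = 0.041633 m
1050–2850 m: 1800 × 0.4 × 0.99×10⁻⁴ = 0.07128 m
Δh = 0.07800 + 0.041633 + 0.07128 = 0.190913 m ≈ 191 mm

191 mm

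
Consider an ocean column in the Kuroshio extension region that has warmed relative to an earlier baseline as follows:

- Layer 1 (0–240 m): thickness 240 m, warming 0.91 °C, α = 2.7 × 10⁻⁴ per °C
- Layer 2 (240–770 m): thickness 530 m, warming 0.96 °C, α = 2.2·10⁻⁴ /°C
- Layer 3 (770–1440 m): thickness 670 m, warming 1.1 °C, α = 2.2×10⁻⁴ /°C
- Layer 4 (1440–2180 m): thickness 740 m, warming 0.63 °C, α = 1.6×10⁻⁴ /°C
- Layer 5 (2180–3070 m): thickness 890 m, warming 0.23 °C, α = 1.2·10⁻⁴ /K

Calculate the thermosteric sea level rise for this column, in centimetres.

0–240 m: 0.91 × 240 × 2.7×10⁻⁴ = 0.058968 m
Layer 2: 530 × 0.96 × 2.2×10⁻⁴ = 0.111936 m
770–1440 m: 670 × 1.1 × 2.2×10⁻⁴ = 0.16214 m
1440–2180 m: 740 × 0.63 × 1.6×10⁻⁴ = 0.074592 m
1.2×10⁻⁴ × 890 × 0.23 = 0.024564 m
Δh = 0.058968 + 0.111936 + 0.16214 + 0.074592 + 0.024564 = 0.43220 m ≈ 43.2 cm

Δh ≈ 43.2 cm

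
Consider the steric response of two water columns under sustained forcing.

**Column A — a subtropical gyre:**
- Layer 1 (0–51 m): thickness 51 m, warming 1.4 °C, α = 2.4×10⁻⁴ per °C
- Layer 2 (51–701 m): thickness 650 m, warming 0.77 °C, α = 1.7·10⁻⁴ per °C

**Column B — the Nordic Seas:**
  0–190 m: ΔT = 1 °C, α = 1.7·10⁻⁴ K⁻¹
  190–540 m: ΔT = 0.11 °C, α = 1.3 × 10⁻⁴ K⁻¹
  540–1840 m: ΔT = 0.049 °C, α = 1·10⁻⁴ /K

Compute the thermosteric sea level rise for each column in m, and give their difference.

A 2.4×10⁻⁴ × 1.4 × 51 = 0.017136 m
A 1.7×10⁻⁴ × 0.77 × 650 = 0.085085 m
A total: 0.102221 m
B Layer 1: 1 × 1.7×10⁻⁴ × 190 = 0.03230 m
B 190–540 m: 350 × 1.3×10⁻⁴ × 0.11 = 0.005005 m
B Layer 3: 0.049 × 1×10⁻⁴ × 1300 = 0.00637 m
B total: 0.043675 m
Difference: 0.102221 − 0.043675 = 0.058546 m

Δh_A ≈ 0.10 m, Δh_B ≈ 0.044 m; difference ≈ 0.059 m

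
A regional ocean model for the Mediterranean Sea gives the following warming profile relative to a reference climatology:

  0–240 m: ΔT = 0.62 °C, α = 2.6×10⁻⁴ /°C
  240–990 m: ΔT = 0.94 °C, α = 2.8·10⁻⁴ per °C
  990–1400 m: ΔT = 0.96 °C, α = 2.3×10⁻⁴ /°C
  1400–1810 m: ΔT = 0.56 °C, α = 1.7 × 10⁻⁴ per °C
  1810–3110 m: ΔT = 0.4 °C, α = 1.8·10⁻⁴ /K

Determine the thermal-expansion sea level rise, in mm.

0–240 m: 240 × 2.6×10⁻⁴ × 0.62 = 0.038688 m
Layer 2: 2.8×10⁻⁴ × 750 × 0.94 = 0.19740 m
2.3×10⁻⁴ × 410 × 0.96 = 0.090528 m
Layer 4: 1.7×10⁻⁴ × 0.56 × 410 = 0.039032 m
1810–3110 m: 1300 × 0.4 × 1.8×10⁻⁴ = 0.09360 m
Δh = 0.038688 + 0.19740 + 0.090528 + 0.039032 + 0.09360 = 0.459248 m

about 459 mm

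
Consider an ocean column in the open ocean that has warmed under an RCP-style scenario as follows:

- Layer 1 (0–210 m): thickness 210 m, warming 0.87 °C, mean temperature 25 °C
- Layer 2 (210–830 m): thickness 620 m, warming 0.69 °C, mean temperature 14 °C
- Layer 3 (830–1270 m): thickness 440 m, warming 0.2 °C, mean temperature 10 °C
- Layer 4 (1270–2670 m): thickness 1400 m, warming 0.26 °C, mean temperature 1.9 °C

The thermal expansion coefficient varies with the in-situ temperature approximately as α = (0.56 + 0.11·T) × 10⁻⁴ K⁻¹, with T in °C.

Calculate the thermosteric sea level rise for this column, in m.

0.193 m of thermosteric rise

Layer 1: α = (0.56 + 0.11×25)×10⁻⁴ = 3.31×10⁻⁴ K⁻¹
Layer 2: α = (0.56 + 0.11×14)×10⁻⁴ = 2.1×10⁻⁴ K⁻¹
Layer 3: α = (0.56 + 0.11×10)×10⁻⁴ = 1.66×10⁻⁴ K⁻¹
Layer 4: α = (0.56 + 0.11×1.9)×10⁻⁴ = 0.769×10⁻⁴ K⁻¹
210 × 0.87 × 3.31×10⁻⁴ = 0.0604737 m
0.69 × 620 × 2.1×10⁻⁴ = 0.089838 m
830–1270 m: 0.2 × 440 × 1.66×10⁻⁴ = 0.014608 m
0.26 × 1400 × 0.769×10⁻⁴ = 0.0279916 m
Δh = 0.0604737 + 0.089838 + 0.014608 + 0.0279916 = 0.1929113 m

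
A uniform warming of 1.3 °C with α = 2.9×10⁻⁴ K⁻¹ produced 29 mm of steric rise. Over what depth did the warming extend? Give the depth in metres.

H = Δh/(αΔT) = 0.029 / (2.9×10⁻⁴ × 1.3) ≈ 76.92 m

76.9 m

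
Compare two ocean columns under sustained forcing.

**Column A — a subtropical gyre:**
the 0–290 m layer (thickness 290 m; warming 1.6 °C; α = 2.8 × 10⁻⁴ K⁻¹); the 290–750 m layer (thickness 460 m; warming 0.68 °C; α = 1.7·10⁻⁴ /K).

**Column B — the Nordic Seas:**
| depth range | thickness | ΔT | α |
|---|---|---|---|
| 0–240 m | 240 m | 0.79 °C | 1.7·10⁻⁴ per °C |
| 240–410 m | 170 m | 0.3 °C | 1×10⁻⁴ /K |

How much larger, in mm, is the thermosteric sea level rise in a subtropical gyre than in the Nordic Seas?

146 mm

A Layer 1: 1.6 × 2.8×10⁻⁴ × 290 = 0.12992 m
A Layer 2: 1.7×10⁻⁴ × 0.68 × 460 = 0.053176 m
A total: 0.183096 m
B 0–240 m: 0.79 × 1.7×10⁻⁴ × 240 = 0.032232 m
B Layer 2: 170 × 1×10⁻⁴ × 0.3 = 0.00510 m
B total: 0.037332 m
Difference: 0.183096 − 0.037332 = 0.145764 m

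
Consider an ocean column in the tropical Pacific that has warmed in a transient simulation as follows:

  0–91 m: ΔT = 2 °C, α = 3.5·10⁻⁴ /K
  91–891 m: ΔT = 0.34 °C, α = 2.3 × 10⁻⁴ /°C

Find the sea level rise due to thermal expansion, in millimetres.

130 mm of thermosteric rise

Layer 1: 2 × 91 × 3.5×10⁻⁴ = 0.06370 m
91–891 m: 800 × 0.34 × 2.3×10⁻⁴ = 0.06256 m
Δh = 0.06370 + 0.06256 = 0.12626 m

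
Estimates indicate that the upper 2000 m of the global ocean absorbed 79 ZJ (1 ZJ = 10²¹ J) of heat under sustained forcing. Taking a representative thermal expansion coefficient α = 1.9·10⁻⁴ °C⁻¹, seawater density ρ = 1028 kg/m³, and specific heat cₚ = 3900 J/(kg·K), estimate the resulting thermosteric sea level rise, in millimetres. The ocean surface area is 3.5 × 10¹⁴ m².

Δh = 11 mm

Per unit area: Q = 79×10²¹ / (3.5×10¹⁴) ≈ 2.257×10⁸ J/m²
Δh = αQ/(ρcₚ) = 1.9×10⁻⁴ × 2.257×10⁸ / (1028 × 3900) ≈ 0.010696 m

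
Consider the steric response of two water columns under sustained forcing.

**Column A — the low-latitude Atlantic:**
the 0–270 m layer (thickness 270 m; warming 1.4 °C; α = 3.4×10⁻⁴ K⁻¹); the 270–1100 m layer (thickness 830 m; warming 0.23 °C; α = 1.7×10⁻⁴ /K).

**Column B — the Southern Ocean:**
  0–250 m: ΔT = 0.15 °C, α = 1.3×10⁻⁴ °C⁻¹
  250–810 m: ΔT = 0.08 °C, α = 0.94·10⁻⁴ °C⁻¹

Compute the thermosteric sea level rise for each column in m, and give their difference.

A 0–270 m: 1.4 × 270 × 3.4×10⁻⁴ = 0.12852 m
A Layer 2: 830 × 0.23 × 1.7×10⁻⁴ = 0.032453 m
A total: 0.160973 m
B 0.15 × 250 × 1.3×10⁻⁴ = 0.004875 m
B 0.08 × 0.94×10⁻⁴ × 560 = 0.0042112 m
B total: 0.0090862 m
Difference: 0.160973 − 0.0090862 = 0.1518868 m

A: 0.161 m; B: 0.00909 m; difference 0.152 m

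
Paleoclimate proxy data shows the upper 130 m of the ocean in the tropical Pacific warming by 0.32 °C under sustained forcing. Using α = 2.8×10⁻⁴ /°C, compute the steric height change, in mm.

Δh = αΔT·H = 2.8×10⁻⁴ × 0.32 × 130 = 0.011648 m

about 11.6 mm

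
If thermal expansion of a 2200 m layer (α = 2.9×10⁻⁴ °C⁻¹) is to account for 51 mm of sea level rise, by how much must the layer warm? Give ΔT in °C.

ΔT = Δh/(αH) = 0.051 / (2.9×10⁻⁴ × 2200) ≈ 0.07994 °C

about 0.0799 °C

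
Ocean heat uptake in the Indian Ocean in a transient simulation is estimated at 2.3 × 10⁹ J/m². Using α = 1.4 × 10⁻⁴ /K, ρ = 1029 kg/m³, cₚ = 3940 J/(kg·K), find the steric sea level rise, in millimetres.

Δh ≈ 79.4 mm

Δh = αQ/(ρcₚ) = 1.4×10⁻⁴ × 2.3×10⁹ / (1029 × 3940) ≈ 0.079423 m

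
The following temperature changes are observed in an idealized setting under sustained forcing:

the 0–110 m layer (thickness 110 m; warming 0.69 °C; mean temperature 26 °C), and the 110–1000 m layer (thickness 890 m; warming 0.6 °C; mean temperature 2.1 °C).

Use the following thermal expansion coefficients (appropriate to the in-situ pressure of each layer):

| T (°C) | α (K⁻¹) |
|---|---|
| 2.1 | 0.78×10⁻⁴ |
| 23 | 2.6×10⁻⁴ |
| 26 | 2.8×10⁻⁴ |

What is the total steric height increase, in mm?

62.9 mm

Layer 1 at 26 °C → α = 2.8×10⁻⁴ K⁻¹
Layer 2 at 2.1 °C → α = 0.78×10⁻⁴ K⁻¹
110 × 0.69 × 2.8×10⁻⁴ = 0.021252 m
110–1000 m: 890 × 0.6 × 0.78×10⁻⁴ = 0.041652 m
Δh = 0.021252 + 0.041652 = 0.062904 m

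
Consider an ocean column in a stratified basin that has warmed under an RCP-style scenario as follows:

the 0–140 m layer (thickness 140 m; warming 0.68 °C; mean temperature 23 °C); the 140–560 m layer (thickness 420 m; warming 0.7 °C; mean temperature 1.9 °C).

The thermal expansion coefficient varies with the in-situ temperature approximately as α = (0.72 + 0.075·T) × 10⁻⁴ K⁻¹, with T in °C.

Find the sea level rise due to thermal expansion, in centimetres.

4.86 cm

Layer 1: α = (0.72 + 0.075×23)×10⁻⁴ = 2.445×10⁻⁴ K⁻¹
Layer 2: α = (0.72 + 0.075×1.9)×10⁻⁴ = 0.8625×10⁻⁴ K⁻¹
0–140 m: 0.68 × 2.445×10⁻⁴ × 140 = 0.0232764 m
420 × 0.7 × 0.8625×10⁻⁴ = 0.0253575 m
Δh = 0.0232764 + 0.0253575 = 0.0486339 m ≈ 4.86 cm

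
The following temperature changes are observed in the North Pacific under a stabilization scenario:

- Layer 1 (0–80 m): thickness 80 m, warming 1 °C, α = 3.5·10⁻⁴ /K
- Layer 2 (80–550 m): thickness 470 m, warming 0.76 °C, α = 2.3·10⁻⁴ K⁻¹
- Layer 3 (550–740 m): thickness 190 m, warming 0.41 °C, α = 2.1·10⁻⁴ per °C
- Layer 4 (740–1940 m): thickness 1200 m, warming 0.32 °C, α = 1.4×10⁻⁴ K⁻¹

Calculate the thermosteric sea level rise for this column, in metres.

0.180 m

0–80 m: 1 × 3.5×10⁻⁴ × 80 = 0.02800 m
Layer 2: 0.76 × 2.3×10⁻⁴ × 470 = 0.082156 m
550–740 m: 0.41 × 190 × 2.1×10⁻⁴ = 0.016359 m
740–1940 m: 0.32 × 1.4×10⁻⁴ × 1200 = 0.05376 m
Δh = 0.02800 + 0.082156 + 0.016359 + 0.05376 = 0.180275 m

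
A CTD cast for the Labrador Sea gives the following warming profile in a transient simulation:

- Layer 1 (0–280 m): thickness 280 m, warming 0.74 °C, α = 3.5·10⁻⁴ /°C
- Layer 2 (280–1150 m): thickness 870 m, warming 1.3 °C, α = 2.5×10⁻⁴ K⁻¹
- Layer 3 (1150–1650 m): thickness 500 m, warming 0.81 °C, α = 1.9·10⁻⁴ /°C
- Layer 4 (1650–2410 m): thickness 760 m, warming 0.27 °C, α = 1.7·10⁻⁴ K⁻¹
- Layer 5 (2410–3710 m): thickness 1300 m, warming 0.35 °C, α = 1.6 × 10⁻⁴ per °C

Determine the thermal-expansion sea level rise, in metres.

3.5×10⁻⁴ × 0.74 × 280 = 0.07252 m
Layer 2: 1.3 × 2.5×10⁻⁴ × 870 = 0.28275 m
Layer 3: 1.9×10⁻⁴ × 0.81 × 500 = 0.07695 m
0.27 × 760 × 1.7×10⁻⁴ = 0.034884 m
Layer 5: 1.6×10⁻⁴ × 1300 × 0.35 = 0.07280 m
Δh = 0.07252 + 0.28275 + 0.07695 + 0.034884 + 0.07280 = 0.539904 m

0.54 m of thermosteric rise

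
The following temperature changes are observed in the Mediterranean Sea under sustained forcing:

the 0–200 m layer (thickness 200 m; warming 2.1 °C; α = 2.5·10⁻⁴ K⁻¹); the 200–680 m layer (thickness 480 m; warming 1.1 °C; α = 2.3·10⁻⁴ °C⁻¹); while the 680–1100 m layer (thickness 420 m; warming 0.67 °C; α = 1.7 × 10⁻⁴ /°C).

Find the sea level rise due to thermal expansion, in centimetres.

27.4 cm of thermosteric rise

0–200 m: 200 × 2.5×10⁻⁴ × 2.1 = 0.10500 m
2.3×10⁻⁴ × 480 × 1.1 = 0.12144 m
1.7×10⁻⁴ × 420 × 0.67 = 0.047838 m
Δh = 0.10500 + 0.12144 + 0.047838 = 0.274278 m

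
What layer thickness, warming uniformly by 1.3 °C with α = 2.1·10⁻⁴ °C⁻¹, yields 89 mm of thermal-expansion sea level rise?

H ≈ 326 m

H = Δh/(αΔT) = 0.089 / (2.1×10⁻⁴ × 1.3) ≈ 326.0 m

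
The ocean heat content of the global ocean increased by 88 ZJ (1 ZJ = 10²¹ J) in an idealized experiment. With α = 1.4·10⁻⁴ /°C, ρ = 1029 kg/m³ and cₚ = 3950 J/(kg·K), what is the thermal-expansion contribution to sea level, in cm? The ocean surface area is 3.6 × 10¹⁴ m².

Per unit area: Q = 88×10²¹ / (3.6×10¹⁴) ≈ 2.444×10⁸ J/m²
Δh = αQ/(ρcₚ) = 1.4×10⁻⁴ × 2.444×10⁸ / (1029 × 3950) ≈ 0.0084182 m

Δh = 0.84 cm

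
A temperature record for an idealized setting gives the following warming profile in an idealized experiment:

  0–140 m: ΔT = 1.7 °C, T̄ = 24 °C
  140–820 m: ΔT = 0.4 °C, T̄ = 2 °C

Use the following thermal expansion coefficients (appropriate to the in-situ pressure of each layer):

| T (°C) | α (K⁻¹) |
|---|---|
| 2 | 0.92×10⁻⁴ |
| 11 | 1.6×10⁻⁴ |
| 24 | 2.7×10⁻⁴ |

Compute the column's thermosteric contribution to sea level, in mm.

Layer 1 at 24 °C → α = 2.7×10⁻⁴ K⁻¹
Layer 2 at 2 °C → α = 0.92×10⁻⁴ K⁻¹
Layer 1: 140 × 1.7 × 2.7×10⁻⁴ = 0.06426 m
140–820 m: 0.4 × 680 × 0.92×10⁻⁴ = 0.025024 m
Δh = 0.06426 + 0.025024 = 0.089284 m

Δh ≈ 89.3 mm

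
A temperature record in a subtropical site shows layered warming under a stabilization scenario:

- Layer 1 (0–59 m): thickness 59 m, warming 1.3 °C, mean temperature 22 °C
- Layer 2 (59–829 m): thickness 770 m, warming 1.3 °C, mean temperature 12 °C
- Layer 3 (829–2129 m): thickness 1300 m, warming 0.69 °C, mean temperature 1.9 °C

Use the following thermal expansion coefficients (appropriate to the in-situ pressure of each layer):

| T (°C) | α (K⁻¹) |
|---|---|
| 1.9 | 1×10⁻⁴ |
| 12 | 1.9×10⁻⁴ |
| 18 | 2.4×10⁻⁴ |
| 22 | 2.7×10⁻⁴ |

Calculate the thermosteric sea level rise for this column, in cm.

Layer 1 at 22 °C → α = 2.7×10⁻⁴ K⁻¹
Layer 2 at 12 °C → α = 1.9×10⁻⁴ K⁻¹
Layer 3 at 1.9 °C → α = 1×10⁻⁴ K⁻¹
1.3 × 2.7×10⁻⁴ × 59 = 0.020709 m
1.3 × 1.9×10⁻⁴ × 770 = 0.19019 m
829–2129 m: 1300 × 1×10⁻⁴ × 0.69 = 0.08970 m
Δh = 0.020709 + 0.19019 + 0.08970 = 0.300599 m

Δh = 30 cm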